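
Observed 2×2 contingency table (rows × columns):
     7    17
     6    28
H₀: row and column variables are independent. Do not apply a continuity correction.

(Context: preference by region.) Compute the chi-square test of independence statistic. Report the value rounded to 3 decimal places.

test statistic = 1.074

Row totals [24, 34], col totals [13, 45], n=58
χ² = (7−5.38)²/5.38 + (17−18.62)²/18.62 + (6−7.62)²/7.62 + (28−26.38)²/26.38 = 1.0736
df = 1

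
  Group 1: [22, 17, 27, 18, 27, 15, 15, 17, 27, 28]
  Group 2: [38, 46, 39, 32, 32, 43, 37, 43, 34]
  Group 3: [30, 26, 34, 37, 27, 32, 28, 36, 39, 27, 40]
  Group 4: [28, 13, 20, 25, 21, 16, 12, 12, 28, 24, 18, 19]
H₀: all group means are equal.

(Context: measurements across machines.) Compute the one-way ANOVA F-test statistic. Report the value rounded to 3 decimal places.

test statistic = 27.734

Group means [21.30, 38.22, 32.36, 19.67], grand mean 27.357
SSB = Σnᵢ(x̄ᵢ−x̄)² = 2414.775; SSW = ΣΣ(x−x̄ᵢ)² = 1102.868
MSB = 2414.775/3 = 804.9251; MSW = 1102.868/38 = 29.0228
F = MSB/MSW = 27.7342
df = (3, 38)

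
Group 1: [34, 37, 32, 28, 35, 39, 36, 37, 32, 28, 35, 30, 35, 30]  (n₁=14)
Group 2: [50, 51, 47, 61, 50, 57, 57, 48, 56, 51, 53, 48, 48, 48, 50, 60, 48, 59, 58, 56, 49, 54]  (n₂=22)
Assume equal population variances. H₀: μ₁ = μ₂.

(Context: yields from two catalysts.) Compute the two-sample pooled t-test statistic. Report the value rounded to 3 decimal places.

test statistic = -13.494

x̄₁=33.429, s₁=3.480, n₁=14
x̄₂=52.682, s₂=4.550, n₂=22
s_p² = [13·3.480² + 21·4.550²]/34 = 17.4177
SE = √(s_p²·(1/14+1/22)) = 1.4268
t = (33.429−52.682)/1.4268 = -13.4938
df = 34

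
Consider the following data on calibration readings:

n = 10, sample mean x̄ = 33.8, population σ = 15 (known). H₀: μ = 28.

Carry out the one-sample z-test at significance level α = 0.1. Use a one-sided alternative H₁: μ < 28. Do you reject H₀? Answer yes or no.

SE = σ/√n = 15/√10 = 4.7434
z = (x̄−μ₀)/SE = (33.8−28)/4.7434 = 1.2227
p-value (one-sided, H₁ less) = 0.88929
At α=0.1: p ≥ α → fail to reject H₀

reject H₀: no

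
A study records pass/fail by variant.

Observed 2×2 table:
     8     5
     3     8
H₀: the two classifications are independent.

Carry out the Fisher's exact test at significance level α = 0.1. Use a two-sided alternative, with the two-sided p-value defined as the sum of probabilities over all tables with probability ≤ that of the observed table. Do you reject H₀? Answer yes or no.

Margins: r₁=13, r₂=11, c₁=11, c₂=13, n=24
p_obs = C(13,8)·C(11,3)/C(24,11); sum pmf over tables with pmf ≤ p_obs
p-value (two-sided) = 0.12280
At α=0.1: p ≥ α → fail to reject H₀

reject H₀: no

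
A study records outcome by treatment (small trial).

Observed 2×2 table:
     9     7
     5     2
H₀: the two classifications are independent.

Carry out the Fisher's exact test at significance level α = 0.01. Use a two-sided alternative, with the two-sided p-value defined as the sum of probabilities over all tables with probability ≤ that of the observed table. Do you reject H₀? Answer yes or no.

reject H₀: no

Margins: r₁=16, r₂=7, c₁=14, c₂=9, n=23
p_obs = C(16,9)·C(7,5)/C(23,14); sum pmf over tables with pmf ≤ p_obs
p-value (two-sided) = 0.65702
At α=0.01: p ≥ α → fail to reject H₀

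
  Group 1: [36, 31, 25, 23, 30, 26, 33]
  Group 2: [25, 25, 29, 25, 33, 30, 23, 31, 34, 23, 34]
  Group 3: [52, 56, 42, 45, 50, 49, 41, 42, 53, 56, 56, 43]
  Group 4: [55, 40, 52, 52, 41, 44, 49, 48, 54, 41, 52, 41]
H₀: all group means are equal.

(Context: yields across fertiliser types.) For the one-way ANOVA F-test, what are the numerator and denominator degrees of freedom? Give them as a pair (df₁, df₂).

k = 4 groups, N = 42 total
df = (k−1, N−k) = (4−1, 42−4) = (3, 38)

degrees of freedom = [3, 38]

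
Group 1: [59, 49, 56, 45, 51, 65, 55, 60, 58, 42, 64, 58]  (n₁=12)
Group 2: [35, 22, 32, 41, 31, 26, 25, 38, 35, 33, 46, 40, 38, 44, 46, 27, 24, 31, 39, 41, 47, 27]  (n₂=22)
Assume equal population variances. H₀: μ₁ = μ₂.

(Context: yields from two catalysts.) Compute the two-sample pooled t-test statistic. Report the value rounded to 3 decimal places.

test statistic = 7.519

x̄₁=55.167, s₁=7.146, n₁=12
x̄₂=34.909, s₂=7.690, n₂=22
s_p² = [11·7.146² + 21·7.690²]/32 = 56.3589
SE = √(s_p²·(1/12+1/22)) = 2.6941
t = (55.167−34.909)/2.6941 = 7.5191
df = 32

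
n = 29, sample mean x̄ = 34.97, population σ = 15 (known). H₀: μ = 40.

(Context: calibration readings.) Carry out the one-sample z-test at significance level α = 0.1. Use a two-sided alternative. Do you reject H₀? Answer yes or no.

reject H₀: yes

SE = σ/√n = 15/√29 = 2.7854
z = (x̄−μ₀)/SE = (34.97−40)/2.7854 = -1.8058
p-value (two-sided) = 0.07095
At α=0.1: p < α → reject H₀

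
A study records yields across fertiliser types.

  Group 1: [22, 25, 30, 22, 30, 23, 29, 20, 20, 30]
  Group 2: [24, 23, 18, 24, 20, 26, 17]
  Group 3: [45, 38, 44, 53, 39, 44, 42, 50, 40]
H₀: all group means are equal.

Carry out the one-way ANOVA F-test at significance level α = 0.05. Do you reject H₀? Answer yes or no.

Group means [25.10, 21.71, 43.89], grand mean 30.692
SSB = Σnᵢ(x̄ᵢ−x̄)² = 2444.321; SSW = ΣΣ(x−x̄ᵢ)² = 431.217
MSB = 2444.321/2 = 1222.1605; MSW = 431.217/23 = 18.7486
F = MSB/MSW = 65.1868
df = (2, 23)
p-value (upper-tail) = 0.00000
At α=0.05: p < α → reject H₀

reject H₀: yes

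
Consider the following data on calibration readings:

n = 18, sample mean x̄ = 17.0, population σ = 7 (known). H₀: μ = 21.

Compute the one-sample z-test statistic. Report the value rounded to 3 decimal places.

test statistic = -2.424

SE = σ/√n = 7/√18 = 1.6499
z = (x̄−μ₀)/SE = (17.0−21)/1.6499 = -2.4244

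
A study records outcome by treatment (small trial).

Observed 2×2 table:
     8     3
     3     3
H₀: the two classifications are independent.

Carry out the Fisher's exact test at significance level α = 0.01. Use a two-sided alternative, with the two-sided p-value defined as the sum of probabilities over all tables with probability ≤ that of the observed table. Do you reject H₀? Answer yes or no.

Margins: r₁=11, r₂=6, c₁=11, c₂=6, n=17
p_obs = C(11,8)·C(6,3)/C(17,11); sum pmf over tables with pmf ≤ p_obs
p-value (two-sided) = 0.60003
At α=0.01: p ≥ α → fail to reject H₀

reject H₀: no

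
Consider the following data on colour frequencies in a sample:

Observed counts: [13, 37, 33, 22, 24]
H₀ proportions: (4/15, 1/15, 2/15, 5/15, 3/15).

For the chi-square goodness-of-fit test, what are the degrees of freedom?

df = k − 1 = 5 − 1 = 4

degrees of freedom = 4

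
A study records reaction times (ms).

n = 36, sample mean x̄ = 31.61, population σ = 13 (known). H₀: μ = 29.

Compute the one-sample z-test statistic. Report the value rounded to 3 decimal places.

test statistic = 1.205

SE = σ/√n = 13/√36 = 2.1667
z = (x̄−μ₀)/SE = (31.61−29)/2.1667 = 1.2046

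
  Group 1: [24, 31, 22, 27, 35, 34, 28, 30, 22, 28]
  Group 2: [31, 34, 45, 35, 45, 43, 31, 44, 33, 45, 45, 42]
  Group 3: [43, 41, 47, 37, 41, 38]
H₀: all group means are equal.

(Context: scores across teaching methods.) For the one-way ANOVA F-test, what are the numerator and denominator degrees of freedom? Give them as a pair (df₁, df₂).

k = 3 groups, N = 28 total
df = (k−1, N−k) = (3−1, 28−3) = (2, 25)

degrees of freedom = [2, 25]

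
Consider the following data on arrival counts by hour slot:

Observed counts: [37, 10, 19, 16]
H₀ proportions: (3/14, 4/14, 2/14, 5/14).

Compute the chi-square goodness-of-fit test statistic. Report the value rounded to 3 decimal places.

n = 82; E_i = n·p_i = [17.57, 23.43, 11.71, 29.29]
χ² = (37−17.57)²/17.57 + (10−23.43)²/23.43 + (19−11.71)²/11.71 + (16−29.29)²/29.29 = 39.7374
df = 3

test statistic = 39.737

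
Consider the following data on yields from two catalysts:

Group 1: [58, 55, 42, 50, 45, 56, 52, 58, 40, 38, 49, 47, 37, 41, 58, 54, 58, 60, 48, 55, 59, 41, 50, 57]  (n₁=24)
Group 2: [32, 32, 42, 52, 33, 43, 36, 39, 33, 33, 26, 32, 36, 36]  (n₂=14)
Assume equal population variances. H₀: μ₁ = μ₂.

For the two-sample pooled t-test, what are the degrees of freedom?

df = n₁ + n₂ − 2 = 24 + 14 − 2 = 36

degrees of freedom = 36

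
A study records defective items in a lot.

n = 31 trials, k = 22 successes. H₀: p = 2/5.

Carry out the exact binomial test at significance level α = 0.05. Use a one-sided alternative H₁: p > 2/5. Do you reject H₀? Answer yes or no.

Exact binomial: n=31, k=22, p₀=2/5=0.4000
P(X≥22) from Σ C(n,i)·p₀^i·(1−p₀)^(n−i)
p-value (one-sided, H₁ greater) = 0.00048
At α=0.05: p < α → reject H₀

reject H₀: yes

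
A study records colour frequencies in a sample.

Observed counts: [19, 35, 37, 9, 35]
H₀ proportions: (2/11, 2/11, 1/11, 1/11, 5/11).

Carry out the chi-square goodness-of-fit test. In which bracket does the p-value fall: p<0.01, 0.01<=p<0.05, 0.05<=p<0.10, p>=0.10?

p-value bracket: p<0.01

n = 135; E_i = n·p_i = [24.55, 24.55, 12.27, 12.27, 61.36]
χ² = (19−24.55)²/24.55 + (35−24.55)²/24.55 + (37−12.27)²/12.27 + (9−12.27)²/12.27 + (35−61.36)²/61.36 = 67.7259
df = 4
p-value (upper-tail) = 0.00000
→ bracket: p<0.01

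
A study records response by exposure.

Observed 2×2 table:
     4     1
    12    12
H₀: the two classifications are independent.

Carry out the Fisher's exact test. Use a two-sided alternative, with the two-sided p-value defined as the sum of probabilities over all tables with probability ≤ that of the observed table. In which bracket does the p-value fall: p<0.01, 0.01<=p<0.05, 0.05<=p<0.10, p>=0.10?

Margins: r₁=5, r₂=24, c₁=16, c₂=13, n=29
p_obs = C(5,4)·C(24,12)/C(29,16); sum pmf over tables with pmf ≤ p_obs
p-value (two-sided) = 0.34319
→ bracket: p>=0.10

p-value bracket: p>=0.10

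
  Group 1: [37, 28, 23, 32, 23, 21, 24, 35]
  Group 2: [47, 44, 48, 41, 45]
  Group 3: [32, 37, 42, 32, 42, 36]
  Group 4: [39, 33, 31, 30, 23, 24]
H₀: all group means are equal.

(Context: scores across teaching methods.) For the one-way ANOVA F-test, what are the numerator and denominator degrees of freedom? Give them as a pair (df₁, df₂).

k = 4 groups, N = 25 total
df = (k−1, N−k) = (4−1, 25−4) = (3, 21)

degrees of freedom = [3, 21]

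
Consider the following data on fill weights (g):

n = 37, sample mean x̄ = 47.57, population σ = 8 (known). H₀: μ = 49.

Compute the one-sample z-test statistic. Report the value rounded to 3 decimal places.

SE = σ/√n = 8/√37 = 1.3152
z = (x̄−μ₀)/SE = (47.57−49)/1.3152 = -1.0873

test statistic = -1.087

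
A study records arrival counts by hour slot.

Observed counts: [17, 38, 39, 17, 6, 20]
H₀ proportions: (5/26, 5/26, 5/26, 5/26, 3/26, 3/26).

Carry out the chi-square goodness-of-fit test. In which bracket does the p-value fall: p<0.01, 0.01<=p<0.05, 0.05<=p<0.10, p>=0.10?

n = 137; E_i = n·p_i = [26.35, 26.35, 26.35, 26.35, 15.81, 15.81]
χ² = (17−26.35)²/26.35 + (38−26.35)²/26.35 + (39−26.35)²/26.35 + (17−26.35)²/26.35 + (6−15.81)²/15.81 + (20−15.81)²/15.81 = 25.0603
df = 5
p-value (upper-tail) = 0.00014
→ bracket: p<0.01

p-value bracket: p<0.01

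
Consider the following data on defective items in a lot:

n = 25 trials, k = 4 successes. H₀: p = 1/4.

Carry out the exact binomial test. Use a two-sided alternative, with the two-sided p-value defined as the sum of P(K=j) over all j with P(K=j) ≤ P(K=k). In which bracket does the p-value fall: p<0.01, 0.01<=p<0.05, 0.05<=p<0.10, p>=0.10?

Exact binomial: n=25, k=4, p₀=1/4=0.2500
P(X=j) = C(n,j)·p₀^j·(1−p₀)^(n−j); p = Σ P(X=j) over j with P(X=j) ≤ P(X=4)
p-value (two-sided) = 0.36318
→ bracket: p>=0.10

p-value bracket: p>=0.10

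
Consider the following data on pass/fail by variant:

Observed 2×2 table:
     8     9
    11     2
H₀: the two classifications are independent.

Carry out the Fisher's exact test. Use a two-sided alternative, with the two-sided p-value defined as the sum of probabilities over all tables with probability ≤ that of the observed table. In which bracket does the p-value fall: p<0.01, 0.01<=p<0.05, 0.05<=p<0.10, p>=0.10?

Margins: r₁=17, r₂=13, c₁=19, c₂=11, n=30
p_obs = C(17,8)·C(13,11)/C(30,19); sum pmf over tables with pmf ≤ p_obs
p-value (two-sided) = 0.05746
→ bracket: 0.05<=p<0.10

p-value bracket: 0.05<=p<0.10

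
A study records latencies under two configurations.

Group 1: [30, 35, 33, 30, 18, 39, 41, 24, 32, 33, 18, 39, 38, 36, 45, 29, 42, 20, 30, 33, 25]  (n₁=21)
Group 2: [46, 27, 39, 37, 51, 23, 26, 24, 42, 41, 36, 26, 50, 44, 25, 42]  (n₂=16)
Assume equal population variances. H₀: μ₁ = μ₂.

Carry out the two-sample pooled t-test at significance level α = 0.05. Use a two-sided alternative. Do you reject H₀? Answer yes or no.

x̄₁=31.905, s₁=7.687, n₁=21
x̄₂=36.188, s₂=9.683, n₂=16
s_p² = [20·7.687² + 15·9.683²]/35 = 73.9499
SE = √(s_p²·(1/21+1/16)) = 2.8536
t = (31.905−36.188)/2.8536 = -1.5008
df = 35
p-value (two-sided) = 0.14238
At α=0.05: p ≥ α → fail to reject H₀

reject H₀: no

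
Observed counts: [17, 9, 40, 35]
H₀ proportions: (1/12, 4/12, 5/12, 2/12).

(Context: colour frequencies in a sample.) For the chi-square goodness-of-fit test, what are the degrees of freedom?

df = k − 1 = 4 − 1 = 3

degrees of freedom = 3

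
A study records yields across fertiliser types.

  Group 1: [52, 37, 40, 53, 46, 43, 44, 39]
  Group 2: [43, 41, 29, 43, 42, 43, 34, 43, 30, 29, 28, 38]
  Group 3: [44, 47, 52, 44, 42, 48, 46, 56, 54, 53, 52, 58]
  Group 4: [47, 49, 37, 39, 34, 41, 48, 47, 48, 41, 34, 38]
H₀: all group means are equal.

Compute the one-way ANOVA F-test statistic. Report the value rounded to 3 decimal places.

test statistic = 9.986

Group means [44.25, 36.92, 49.67, 41.92], grand mean 43.091
SSB = Σnᵢ(x̄ᵢ−x̄)² = 1003.636; SSW = ΣΣ(x−x̄ᵢ)² = 1340.000
MSB = 1003.636/3 = 334.5455; MSW = 1340.000/40 = 33.5000
F = MSB/MSW = 9.9864
df = (3, 40)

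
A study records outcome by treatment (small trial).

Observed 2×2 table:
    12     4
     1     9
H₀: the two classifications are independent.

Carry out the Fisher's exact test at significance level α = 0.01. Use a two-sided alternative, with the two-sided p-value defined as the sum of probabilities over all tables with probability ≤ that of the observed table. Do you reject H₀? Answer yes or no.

reject H₀: yes

Margins: r₁=16, r₂=10, c₁=13, c₂=13, n=26
p_obs = C(16,12)·C(10,1)/C(26,13); sum pmf over tables with pmf ≤ p_obs
p-value (two-sided) = 0.00361
At α=0.01: p < α → reject H₀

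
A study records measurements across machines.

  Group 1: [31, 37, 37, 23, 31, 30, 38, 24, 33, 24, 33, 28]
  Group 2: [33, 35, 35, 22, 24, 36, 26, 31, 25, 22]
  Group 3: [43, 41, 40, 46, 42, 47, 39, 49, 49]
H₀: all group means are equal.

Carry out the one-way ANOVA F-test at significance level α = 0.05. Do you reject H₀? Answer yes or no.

Group means [30.75, 28.90, 44.00], grand mean 34.000
SSB = Σnᵢ(x̄ᵢ−x̄)² = 1286.850; SSW = ΣΣ(x−x̄ᵢ)² = 707.150
MSB = 1286.850/2 = 643.4250; MSW = 707.150/28 = 25.2554
F = MSB/MSW = 25.4768
df = (2, 28)
p-value (upper-tail) = 0.00000
At α=0.05: p < α → reject H₀

reject H₀: yes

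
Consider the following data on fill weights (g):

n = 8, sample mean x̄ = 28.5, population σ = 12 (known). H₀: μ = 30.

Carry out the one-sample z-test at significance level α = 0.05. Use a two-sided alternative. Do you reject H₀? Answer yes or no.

reject H₀: no

SE = σ/√n = 12/√8 = 4.2426
z = (x̄−μ₀)/SE = (28.5−30)/4.2426 = -0.3536
p-value (two-sided) = 0.72367
At α=0.05: p ≥ α → fail to reject H₀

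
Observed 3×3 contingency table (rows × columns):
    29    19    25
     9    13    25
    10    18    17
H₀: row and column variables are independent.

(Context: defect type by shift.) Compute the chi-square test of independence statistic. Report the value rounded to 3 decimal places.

test statistic = 9.759

Row totals [73, 47, 45], col totals [48, 50, 67], n=165
χ² = (29−21.24)²/21.24 + (19−22.12)²/22.12 + (25−29.64)²/29.64 + (9−13.67)²/13.67 + (13−14.24)²/14.24 + (25−19.08)²/19.08 + (10−13.09)²/13.09 + (18−13.64)²/13.64 + (17−18.27)²/18.27 = 9.7592
df = 4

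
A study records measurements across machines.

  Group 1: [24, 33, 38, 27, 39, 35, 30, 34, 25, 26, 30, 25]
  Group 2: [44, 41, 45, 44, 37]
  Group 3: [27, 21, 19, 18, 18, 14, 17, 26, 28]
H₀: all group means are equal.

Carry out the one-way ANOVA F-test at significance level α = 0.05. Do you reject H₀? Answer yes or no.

Group means [30.50, 42.20, 20.89], grand mean 29.423
SSB = Σnᵢ(x̄ᵢ−x̄)² = 1485.657; SSW = ΣΣ(x−x̄ᵢ)² = 542.689
MSB = 1485.657/2 = 742.8286; MSW = 542.689/23 = 23.5952
F = MSB/MSW = 31.4822
df = (2, 23)
p-value (upper-tail) = 0.00000
At α=0.05: p < α → reject H₀

reject H₀: yes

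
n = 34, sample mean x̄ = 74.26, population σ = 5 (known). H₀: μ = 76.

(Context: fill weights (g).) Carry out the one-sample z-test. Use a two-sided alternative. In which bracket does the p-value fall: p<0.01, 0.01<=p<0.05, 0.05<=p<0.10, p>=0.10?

p-value bracket: 0.01<=p<0.05

SE = σ/√n = 5/√34 = 0.8575
z = (x̄−μ₀)/SE = (74.26−76)/0.8575 = -2.0292
p-value (two-sided) = 0.04244
→ bracket: 0.01<=p<0.05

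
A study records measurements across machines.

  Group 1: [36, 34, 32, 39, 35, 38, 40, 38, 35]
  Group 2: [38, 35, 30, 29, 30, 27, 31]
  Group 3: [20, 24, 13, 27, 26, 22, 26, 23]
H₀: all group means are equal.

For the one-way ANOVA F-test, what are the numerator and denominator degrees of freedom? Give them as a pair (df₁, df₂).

degrees of freedom = [2, 21]

k = 3 groups, N = 24 total
df = (k−1, N−k) = (3−1, 24−3) = (2, 21)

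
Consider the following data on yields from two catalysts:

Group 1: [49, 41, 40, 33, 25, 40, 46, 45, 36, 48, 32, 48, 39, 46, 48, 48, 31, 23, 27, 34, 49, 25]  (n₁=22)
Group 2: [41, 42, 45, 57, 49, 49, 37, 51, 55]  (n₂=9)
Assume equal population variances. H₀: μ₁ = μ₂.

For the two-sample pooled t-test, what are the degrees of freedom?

df = n₁ + n₂ − 2 = 22 + 9 − 2 = 29

degrees of freedom = 29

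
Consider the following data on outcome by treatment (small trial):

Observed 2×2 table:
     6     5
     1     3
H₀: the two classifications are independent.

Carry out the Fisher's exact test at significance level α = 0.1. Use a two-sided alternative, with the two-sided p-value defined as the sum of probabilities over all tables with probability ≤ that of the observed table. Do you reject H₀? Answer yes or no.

Margins: r₁=11, r₂=4, c₁=7, c₂=8, n=15
p_obs = C(11,6)·C(4,1)/C(15,7); sum pmf over tables with pmf ≤ p_obs
p-value (two-sided) = 0.56923
At α=0.1: p ≥ α → fail to reject H₀

reject H₀: no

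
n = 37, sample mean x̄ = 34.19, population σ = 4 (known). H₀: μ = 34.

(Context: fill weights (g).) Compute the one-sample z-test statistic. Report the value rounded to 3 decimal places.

test statistic = 0.289

SE = σ/√n = 4/√37 = 0.6576
z = (x̄−μ₀)/SE = (34.19−34)/0.6576 = 0.2889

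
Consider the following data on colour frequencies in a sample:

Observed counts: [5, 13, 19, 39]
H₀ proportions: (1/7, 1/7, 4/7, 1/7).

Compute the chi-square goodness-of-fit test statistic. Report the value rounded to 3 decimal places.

test statistic = 90.273

n = 76; E_i = n·p_i = [10.86, 10.86, 43.43, 10.86]
χ² = (5−10.86)²/10.86 + (13−10.86)²/10.86 + (19−43.43)²/43.43 + (39−10.86)²/10.86 = 90.2730
df = 3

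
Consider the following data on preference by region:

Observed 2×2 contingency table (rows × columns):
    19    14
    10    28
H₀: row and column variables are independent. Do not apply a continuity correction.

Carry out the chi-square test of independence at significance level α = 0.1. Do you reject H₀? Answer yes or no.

Row totals [33, 38], col totals [29, 42], n=71
χ² = (19−13.48)²/13.48 + (14−19.52)²/19.52 + (10−15.52)²/15.52 + (28−22.48)²/22.48 = 7.1431
df = 1
p-value (upper-tail) = 0.00753
At α=0.1: p < α → reject H₀

reject H₀: yes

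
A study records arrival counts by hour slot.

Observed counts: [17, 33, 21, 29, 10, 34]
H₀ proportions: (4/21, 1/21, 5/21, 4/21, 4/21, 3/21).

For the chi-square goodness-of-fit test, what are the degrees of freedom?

degrees of freedom = 5

df = k − 1 = 6 − 1 = 5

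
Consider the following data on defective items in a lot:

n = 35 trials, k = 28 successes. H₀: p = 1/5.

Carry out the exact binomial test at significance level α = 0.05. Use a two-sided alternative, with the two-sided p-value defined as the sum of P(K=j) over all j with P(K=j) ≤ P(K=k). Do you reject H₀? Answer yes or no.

reject H₀: yes

Exact binomial: n=35, k=28, p₀=1/5=0.2000
P(X=j) = C(n,j)·p₀^j·(1−p₀)^(n−j); p = Σ P(X=j) over j with P(X=j) ≤ P(X=28)
p-value (two-sided) = 0.00000
At α=0.05: p < α → reject H₀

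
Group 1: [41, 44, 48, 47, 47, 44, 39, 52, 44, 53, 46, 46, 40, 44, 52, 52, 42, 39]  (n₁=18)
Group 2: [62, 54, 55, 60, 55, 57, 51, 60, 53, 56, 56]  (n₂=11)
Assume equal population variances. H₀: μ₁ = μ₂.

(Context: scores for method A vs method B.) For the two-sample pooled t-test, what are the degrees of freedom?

degrees of freedom = 27

df = n₁ + n₂ − 2 = 18 + 11 − 2 = 27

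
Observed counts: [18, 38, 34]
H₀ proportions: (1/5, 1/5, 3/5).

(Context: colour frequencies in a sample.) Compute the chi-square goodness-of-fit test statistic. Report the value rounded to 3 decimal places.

test statistic = 29.630

n = 90; E_i = n·p_i = [18.00, 18.00, 54.00]
χ² = (18−18.00)²/18.00 + (38−18.00)²/18.00 + (34−54.00)²/54.00 = 29.6296
df = 2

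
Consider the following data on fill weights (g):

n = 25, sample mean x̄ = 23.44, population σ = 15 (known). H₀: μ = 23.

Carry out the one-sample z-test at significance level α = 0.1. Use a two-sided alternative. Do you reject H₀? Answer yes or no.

SE = σ/√n = 15/√25 = 3.0000
z = (x̄−μ₀)/SE = (23.44−23)/3.0000 = 0.1467
p-value (two-sided) = 0.88340
At α=0.1: p ≥ α → fail to reject H₀

reject H₀: no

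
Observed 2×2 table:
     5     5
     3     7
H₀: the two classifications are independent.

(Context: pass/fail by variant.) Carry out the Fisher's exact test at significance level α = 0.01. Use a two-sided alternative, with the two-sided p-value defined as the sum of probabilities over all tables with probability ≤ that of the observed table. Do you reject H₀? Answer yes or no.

reject H₀: no

Margins: r₁=10, r₂=10, c₁=8, c₂=12, n=20
p_obs = C(10,5)·C(10,3)/C(20,8); sum pmf over tables with pmf ≤ p_obs
p-value (two-sided) = 0.64992
At α=0.01: p ≥ α → fail to reject H₀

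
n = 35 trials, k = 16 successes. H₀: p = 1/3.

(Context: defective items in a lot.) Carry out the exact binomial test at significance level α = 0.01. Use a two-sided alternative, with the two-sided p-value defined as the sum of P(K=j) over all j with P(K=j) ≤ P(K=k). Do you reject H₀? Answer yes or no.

reject H₀: no

Exact binomial: n=35, k=16, p₀=1/3=0.3333
P(X=j) = C(n,j)·p₀^j·(1−p₀)^(n−j); p = Σ P(X=j) over j with P(X=j) ≤ P(X=16)
p-value (two-sided) = 0.15013
At α=0.01: p ≥ α → fail to reject H₀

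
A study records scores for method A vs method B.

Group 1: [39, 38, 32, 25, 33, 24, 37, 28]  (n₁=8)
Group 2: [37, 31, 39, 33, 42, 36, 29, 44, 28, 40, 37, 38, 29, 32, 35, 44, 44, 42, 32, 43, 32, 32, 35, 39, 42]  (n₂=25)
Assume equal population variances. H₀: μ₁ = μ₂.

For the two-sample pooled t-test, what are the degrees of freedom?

degrees of freedom = 31

df = n₁ + n₂ − 2 = 8 + 25 − 2 = 31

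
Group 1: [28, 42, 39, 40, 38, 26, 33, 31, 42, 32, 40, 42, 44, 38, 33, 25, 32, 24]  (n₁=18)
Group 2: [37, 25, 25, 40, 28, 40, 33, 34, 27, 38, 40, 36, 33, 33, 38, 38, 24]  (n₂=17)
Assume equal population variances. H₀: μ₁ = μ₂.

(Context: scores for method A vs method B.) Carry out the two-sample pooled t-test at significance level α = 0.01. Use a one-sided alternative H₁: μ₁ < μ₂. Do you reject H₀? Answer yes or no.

reject H₀: no

x̄₁=34.944, s₁=6.440, n₁=18
x̄₂=33.471, s₂=5.669, n₂=17
s_p² = [17·6.440² + 16·5.669²]/33 = 36.9448
SE = √(s_p²·(1/18+1/17)) = 2.0557
t = (34.944−33.471)/2.0557 = 0.7170
df = 33
p-value (one-sided, H₁ less) = 0.76078
At α=0.01: p ≥ α → fail to reject H₀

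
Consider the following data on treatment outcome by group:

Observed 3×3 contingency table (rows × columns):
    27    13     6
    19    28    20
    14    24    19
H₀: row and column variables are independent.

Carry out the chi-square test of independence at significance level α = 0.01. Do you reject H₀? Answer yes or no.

Row totals [46, 67, 57], col totals [60, 65, 45], n=170
χ² = (27−16.24)²/16.24 + (13−17.59)²/17.59 + (6−12.18)²/12.18 + (19−23.65)²/23.65 + (28−25.62)²/25.62 + (20−17.74)²/17.74 + (14−20.12)²/20.12 + (24−21.79)²/21.79 + (19−15.09)²/15.09 = 15.9891
df = 4
p-value (upper-tail) = 0.00303
At α=0.01: p < α → reject H₀

reject H₀: yes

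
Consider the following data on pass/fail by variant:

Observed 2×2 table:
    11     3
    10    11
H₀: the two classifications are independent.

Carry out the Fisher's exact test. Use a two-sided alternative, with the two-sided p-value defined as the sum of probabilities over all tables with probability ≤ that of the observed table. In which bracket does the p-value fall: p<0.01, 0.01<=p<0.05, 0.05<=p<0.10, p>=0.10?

Margins: r₁=14, r₂=21, c₁=21, c₂=14, n=35
p_obs = C(14,11)·C(21,10)/C(35,21); sum pmf over tables with pmf ≤ p_obs
p-value (two-sided) = 0.08851
→ bracket: 0.05<=p<0.10

p-value bracket: 0.05<=p<0.10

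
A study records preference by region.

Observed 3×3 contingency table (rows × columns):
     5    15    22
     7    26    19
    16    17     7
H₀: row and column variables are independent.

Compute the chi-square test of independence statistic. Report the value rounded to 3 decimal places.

Row totals [42, 52, 40], col totals [28, 58, 48], n=134
χ² = (5−8.78)²/8.78 + (15−18.18)²/18.18 + (22−15.04)²/15.04 + (7−10.87)²/10.87 + (26−22.51)²/22.51 + (19−18.63)²/18.63 + (16−8.36)²/8.36 + (17−17.31)²/17.31 + (7−14.33)²/14.33 = 18.0614
df = 4

test statistic = 18.061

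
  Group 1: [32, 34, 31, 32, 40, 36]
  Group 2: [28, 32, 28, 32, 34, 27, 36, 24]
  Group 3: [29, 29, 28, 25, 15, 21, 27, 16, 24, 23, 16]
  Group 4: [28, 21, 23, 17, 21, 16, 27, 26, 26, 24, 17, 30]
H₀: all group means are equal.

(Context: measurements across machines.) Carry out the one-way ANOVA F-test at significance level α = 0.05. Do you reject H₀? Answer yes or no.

Group means [34.17, 30.12, 23.00, 23.00], grand mean 26.351
SSB = Σnᵢ(x̄ᵢ−x̄)² = 738.724; SSW = ΣΣ(x−x̄ᵢ)² = 691.708
MSB = 738.724/3 = 246.2414; MSW = 691.708/33 = 20.9609
F = MSB/MSW = 11.7477
df = (3, 33)
p-value (upper-tail) = 0.00002
At α=0.05: p < α → reject H₀

reject H₀: yes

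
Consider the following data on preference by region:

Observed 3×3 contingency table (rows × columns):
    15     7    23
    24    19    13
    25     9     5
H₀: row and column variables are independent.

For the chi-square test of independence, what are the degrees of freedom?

degrees of freedom = 4

df = (r−1)(c−1) = (3−1)·(3−1) = 4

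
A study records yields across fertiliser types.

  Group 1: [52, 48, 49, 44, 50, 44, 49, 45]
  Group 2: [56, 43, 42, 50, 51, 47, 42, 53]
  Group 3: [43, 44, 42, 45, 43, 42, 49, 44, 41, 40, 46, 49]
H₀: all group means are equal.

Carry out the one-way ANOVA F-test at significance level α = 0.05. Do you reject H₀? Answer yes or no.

reject H₀: yes

Group means [47.62, 48.00, 44.00], grand mean 46.179
SSB = Σnᵢ(x̄ᵢ−x̄)² = 100.232; SSW = ΣΣ(x−x̄ᵢ)² = 351.875
MSB = 100.232/2 = 50.1161; MSW = 351.875/25 = 14.0750
F = MSB/MSW = 3.5606
df = (2, 25)
p-value (upper-tail) = 0.04359
At α=0.05: p < α → reject H₀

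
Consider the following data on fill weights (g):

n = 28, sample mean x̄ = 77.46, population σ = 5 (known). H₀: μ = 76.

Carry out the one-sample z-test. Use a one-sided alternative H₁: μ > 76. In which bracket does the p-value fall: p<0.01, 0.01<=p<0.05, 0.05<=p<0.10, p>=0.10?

p-value bracket: 0.05<=p<0.10

SE = σ/√n = 5/√28 = 0.9449
z = (x̄−μ₀)/SE = (77.46−76)/0.9449 = 1.5451
p-value (one-sided, H₁ greater) = 0.06116
→ bracket: 0.05<=p<0.10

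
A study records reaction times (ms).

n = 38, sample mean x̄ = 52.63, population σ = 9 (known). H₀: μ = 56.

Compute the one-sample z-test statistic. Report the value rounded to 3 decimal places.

SE = σ/√n = 9/√38 = 1.4600
z = (x̄−μ₀)/SE = (52.63−56)/1.4600 = -2.3082

test statistic = -2.308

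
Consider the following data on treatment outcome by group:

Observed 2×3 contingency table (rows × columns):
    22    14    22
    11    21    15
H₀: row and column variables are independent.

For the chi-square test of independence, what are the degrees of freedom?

degrees of freedom = 2

df = (r−1)(c−1) = (2−1)·(3−1) = 2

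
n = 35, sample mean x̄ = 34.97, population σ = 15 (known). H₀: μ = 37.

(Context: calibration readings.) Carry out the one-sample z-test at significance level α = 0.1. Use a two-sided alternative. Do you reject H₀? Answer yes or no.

reject H₀: no

SE = σ/√n = 15/√35 = 2.5355
z = (x̄−μ₀)/SE = (34.97−37)/2.5355 = -0.8006
p-value (two-sided) = 0.42334
At α=0.1: p ≥ α → fail to reject H₀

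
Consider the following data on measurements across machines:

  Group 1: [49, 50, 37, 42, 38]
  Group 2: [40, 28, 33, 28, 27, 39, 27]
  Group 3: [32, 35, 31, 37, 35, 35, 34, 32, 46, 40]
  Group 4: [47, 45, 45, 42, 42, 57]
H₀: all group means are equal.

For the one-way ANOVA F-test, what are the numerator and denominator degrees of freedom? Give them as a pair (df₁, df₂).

degrees of freedom = [3, 24]

k = 4 groups, N = 28 total
df = (k−1, N−k) = (4−1, 28−4) = (3, 24)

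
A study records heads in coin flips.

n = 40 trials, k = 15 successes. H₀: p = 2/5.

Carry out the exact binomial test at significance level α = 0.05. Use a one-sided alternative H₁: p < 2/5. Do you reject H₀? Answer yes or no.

reject H₀: no

Exact binomial: n=40, k=15, p₀=2/5=0.4000
P(X≤15) from Σ C(n,i)·p₀^i·(1−p₀)^(n−i)
p-value (one-sided, H₁ less) = 0.44022
At α=0.05: p ≥ α → fail to reject H₀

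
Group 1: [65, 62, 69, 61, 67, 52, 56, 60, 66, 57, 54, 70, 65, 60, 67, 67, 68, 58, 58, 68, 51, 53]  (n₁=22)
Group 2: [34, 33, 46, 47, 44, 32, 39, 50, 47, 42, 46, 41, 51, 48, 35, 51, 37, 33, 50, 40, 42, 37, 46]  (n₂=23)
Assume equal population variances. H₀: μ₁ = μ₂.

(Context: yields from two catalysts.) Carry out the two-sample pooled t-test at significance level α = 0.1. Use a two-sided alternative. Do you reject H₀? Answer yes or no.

reject H₀: yes

x̄₁=61.545, s₁=6.006, n₁=22
x̄₂=42.217, s₂=6.274, n₂=23
s_p² = [21·6.006² + 22·6.274²]/43 = 37.7527
SE = √(s_p²·(1/22+1/23)) = 1.8323
t = (61.545−42.217)/1.8323 = 10.5483
df = 43
p-value (two-sided) = 0.00000
At α=0.1: p < α → reject H₀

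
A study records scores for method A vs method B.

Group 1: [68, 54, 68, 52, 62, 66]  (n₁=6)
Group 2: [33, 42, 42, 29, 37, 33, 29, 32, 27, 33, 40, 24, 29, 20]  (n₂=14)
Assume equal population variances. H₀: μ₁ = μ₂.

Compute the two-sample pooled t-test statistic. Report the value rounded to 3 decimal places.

x̄₁=61.667, s₁=7.090, n₁=6
x̄₂=32.143, s₂=6.515, n₂=14
s_p² = [5·7.090² + 13·6.515²]/18 = 44.6138
SE = √(s_p²·(1/6+1/14)) = 3.2592
t = (61.667−32.143)/3.2592 = 9.0586
df = 18

test statistic = 9.059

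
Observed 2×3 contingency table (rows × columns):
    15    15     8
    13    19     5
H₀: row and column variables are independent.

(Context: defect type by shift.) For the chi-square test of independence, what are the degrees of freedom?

df = (r−1)(c−1) = (2−1)·(3−1) = 2

degrees of freedom = 2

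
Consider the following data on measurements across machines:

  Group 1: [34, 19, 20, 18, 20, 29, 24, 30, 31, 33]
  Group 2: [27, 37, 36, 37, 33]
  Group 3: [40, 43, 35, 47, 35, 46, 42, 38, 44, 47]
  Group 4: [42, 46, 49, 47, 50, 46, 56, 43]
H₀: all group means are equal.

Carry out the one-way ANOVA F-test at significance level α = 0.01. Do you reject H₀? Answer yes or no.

Group means [25.80, 34.00, 41.70, 47.38], grand mean 37.091
SSB = Σnᵢ(x̄ᵢ−x̄)² = 2381.152; SSW = ΣΣ(x−x̄ᵢ)² = 747.575
MSB = 2381.152/3 = 793.7174; MSW = 747.575/29 = 25.7784
F = MSB/MSW = 30.7900
df = (3, 29)
p-value (upper-tail) = 0.00000
At α=0.01: p < α → reject H₀

reject H₀: yes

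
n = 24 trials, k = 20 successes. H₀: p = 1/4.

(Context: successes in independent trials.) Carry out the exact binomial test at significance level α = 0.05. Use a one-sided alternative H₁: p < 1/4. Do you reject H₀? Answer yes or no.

reject H₀: no

Exact binomial: n=24, k=20, p₀=1/4=0.2500
P(X≤20) from Σ C(n,i)·p₀^i·(1−p₀)^(n−i)
p-value (one-sided, H₁ less) = 1.00000
At α=0.05: p ≥ α → fail to reject H₀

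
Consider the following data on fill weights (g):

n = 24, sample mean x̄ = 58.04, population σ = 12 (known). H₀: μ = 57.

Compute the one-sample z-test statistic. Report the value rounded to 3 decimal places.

test statistic = 0.425

SE = σ/√n = 12/√24 = 2.4495
z = (x̄−μ₀)/SE = (58.04−57)/2.4495 = 0.4246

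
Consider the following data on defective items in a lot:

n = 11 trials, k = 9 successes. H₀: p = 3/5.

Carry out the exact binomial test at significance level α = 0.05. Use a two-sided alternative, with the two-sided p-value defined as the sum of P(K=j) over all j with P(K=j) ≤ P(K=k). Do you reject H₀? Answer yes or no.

reject H₀: no

Exact binomial: n=11, k=9, p₀=3/5=0.6000
P(X=j) = C(n,j)·p₀^j·(1−p₀)^(n−j); p = Σ P(X=j) over j with P(X=j) ≤ P(X=9)
p-value (two-sided) = 0.21827
At α=0.05: p ≥ α → fail to reject H₀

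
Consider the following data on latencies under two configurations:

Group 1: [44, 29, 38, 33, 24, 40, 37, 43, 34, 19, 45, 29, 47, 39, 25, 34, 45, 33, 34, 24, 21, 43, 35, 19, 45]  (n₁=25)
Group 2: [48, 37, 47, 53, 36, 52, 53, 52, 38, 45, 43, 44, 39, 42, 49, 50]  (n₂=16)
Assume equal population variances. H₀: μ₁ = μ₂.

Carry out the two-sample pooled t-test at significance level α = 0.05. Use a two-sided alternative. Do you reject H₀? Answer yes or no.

reject H₀: yes

x̄₁=34.360, s₁=8.732, n₁=25
x̄₂=45.500, s₂=5.888, n₂=16
s_p² = [24·8.732² + 15·5.888²]/39 = 60.2503
SE = √(s_p²·(1/25+1/16)) = 2.4851
t = (34.360−45.500)/2.4851 = -4.4827
df = 39
p-value (two-sided) = 0.00006
At α=0.05: p < α → reject H₀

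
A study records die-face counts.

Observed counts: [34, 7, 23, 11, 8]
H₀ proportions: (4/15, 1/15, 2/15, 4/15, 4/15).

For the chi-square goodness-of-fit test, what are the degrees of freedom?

degrees of freedom = 4

df = k − 1 = 5 − 1 = 4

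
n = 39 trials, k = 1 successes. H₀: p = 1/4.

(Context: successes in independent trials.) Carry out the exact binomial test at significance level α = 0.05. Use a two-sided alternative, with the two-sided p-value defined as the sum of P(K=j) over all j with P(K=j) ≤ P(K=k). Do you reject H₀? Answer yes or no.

reject H₀: yes

Exact binomial: n=39, k=1, p₀=1/4=0.2500
P(X=j) = C(n,j)·p₀^j·(1−p₀)^(n−j); p = Σ P(X=j) over j with P(X=j) ≤ P(X=1)
p-value (two-sided) = 0.00030
At α=0.05: p < α → reject H₀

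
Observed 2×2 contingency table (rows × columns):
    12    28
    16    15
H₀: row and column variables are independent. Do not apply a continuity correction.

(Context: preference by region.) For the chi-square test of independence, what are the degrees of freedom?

df = (r−1)(c−1) = (2−1)·(2−1) = 1

degrees of freedom = 1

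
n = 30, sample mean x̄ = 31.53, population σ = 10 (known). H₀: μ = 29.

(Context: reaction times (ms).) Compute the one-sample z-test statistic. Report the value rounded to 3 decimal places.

SE = σ/√n = 10/√30 = 1.8257
z = (x̄−μ₀)/SE = (31.53−29)/1.8257 = 1.3857

test statistic = 1.386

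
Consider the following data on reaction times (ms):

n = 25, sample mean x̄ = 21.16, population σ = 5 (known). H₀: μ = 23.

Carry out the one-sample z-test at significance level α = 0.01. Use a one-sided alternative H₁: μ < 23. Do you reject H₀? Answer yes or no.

reject H₀: no

SE = σ/√n = 5/√25 = 1.0000
z = (x̄−μ₀)/SE = (21.16−23)/1.0000 = -1.8400
p-value (one-sided, H₁ less) = 0.03288
At α=0.01: p ≥ α → fail to reject H₀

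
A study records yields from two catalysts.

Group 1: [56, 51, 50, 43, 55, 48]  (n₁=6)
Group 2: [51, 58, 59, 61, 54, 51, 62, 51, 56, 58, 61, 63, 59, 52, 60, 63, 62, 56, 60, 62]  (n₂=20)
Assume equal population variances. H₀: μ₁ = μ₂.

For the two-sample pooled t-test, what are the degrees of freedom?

degrees of freedom = 24

df = n₁ + n₂ − 2 = 6 + 20 − 2 = 24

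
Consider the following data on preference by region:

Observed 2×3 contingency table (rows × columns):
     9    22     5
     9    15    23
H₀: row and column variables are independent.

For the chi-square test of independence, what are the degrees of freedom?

degrees of freedom = 2

df = (r−1)(c−1) = (2−1)·(3−1) = 2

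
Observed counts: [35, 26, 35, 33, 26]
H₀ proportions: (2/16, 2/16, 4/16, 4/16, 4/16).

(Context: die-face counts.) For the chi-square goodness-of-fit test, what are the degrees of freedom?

df = k − 1 = 5 − 1 = 4

degrees of freedom = 4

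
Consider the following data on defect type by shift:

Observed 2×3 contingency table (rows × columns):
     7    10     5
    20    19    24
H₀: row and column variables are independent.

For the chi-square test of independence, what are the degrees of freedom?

df = (r−1)(c−1) = (2−1)·(3−1) = 2

degrees of freedom = 2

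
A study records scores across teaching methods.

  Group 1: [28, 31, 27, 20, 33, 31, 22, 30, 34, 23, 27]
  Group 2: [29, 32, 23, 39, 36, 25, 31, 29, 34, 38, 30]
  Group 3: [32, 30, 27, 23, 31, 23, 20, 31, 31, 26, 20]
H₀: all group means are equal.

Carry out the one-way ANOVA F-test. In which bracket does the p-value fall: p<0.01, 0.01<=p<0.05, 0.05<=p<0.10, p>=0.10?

p-value bracket: 0.05<=p<0.10

Group means [27.82, 31.45, 26.73], grand mean 28.667
SSB = Σnᵢ(x̄ᵢ−x̄)² = 134.788; SSW = ΣΣ(x−x̄ᵢ)² = 676.545
MSB = 134.788/2 = 67.3939; MSW = 676.545/30 = 22.5515
F = MSB/MSW = 2.9884
df = (2, 30)
p-value (upper-tail) = 0.06553
→ bracket: 0.05<=p<0.10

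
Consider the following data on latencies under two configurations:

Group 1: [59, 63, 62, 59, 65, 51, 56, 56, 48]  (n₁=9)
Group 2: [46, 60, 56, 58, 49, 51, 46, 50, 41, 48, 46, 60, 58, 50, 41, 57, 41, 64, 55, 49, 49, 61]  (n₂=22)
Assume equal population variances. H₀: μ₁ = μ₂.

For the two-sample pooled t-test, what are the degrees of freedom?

df = n₁ + n₂ − 2 = 9 + 22 − 2 = 29

degrees of freedom = 29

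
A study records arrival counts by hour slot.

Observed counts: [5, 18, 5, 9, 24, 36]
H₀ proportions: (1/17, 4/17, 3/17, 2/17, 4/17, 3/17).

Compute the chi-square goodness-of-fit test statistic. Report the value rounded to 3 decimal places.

n = 97; E_i = n·p_i = [5.71, 22.82, 17.12, 11.41, 22.82, 17.12]
χ² = (5−5.71)²/5.71 + (18−22.82)²/22.82 + (5−17.12)²/17.12 + (9−11.41)²/11.41 + (24−22.82)²/22.82 + (36−17.12)²/17.12 = 31.0842
df = 5

test statistic = 31.084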